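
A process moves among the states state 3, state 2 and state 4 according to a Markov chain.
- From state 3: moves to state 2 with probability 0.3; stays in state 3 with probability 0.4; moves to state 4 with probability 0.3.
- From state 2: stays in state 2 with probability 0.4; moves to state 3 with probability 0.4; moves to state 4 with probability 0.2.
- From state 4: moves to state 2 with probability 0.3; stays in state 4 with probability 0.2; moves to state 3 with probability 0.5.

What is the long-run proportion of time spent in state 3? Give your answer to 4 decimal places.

Let the stationary distribution be π with π = πP and π_1 + π_2 + π_3 = 1.
π_1 = 0.4·π_1 + 0.4·π_2 + 0.5·π_3
π_2 = 0.3·π_1 + 0.4·π_2 + 0.3·π_3
Solving with the normalization constraint gives π = (0.4242, 0.3333, 0.2424).
So the stationary probability of state 3 is 0.4242.

0.4242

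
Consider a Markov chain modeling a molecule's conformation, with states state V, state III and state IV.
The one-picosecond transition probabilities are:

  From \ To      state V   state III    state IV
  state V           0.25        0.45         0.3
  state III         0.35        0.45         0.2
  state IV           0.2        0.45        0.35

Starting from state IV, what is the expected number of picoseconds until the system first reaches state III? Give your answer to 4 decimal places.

Let t(s) be the expected number of picoseconds to first reach state III from state s, with t(state III) = 0. Conditioning on the first picosecond:
t(state V) = 1 + 0.25·t(state V) + 0.3·t(state IV)
t(state IV) = 1 + 0.2·t(state V) + 0.35·t(state IV)
Solving: t(state V) = 2.2222, t(state IV) = 2.2222.
Expected picoseconds from state IV to state III: 2.2222.

2.2222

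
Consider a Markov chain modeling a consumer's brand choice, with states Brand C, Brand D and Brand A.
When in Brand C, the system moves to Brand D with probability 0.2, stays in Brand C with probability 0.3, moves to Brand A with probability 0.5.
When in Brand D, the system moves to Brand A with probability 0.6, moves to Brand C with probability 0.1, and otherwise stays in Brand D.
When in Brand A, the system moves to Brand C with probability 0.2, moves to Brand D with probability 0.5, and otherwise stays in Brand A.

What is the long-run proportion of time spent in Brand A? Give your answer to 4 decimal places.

0.4476

Let the stationary distribution be π with π = πP and π_1 + π_2 + π_3 = 1.
π_1 = 0.3·π_1 + 0.1·π_2 + 0.2·π_3
π_2 = 0.2·π_1 + 0.3·π_2 + 0.5·π_3
Solving with the normalization constraint gives π = (0.1810, 0.3714, 0.4476).
So the stationary probability of Brand A is 0.4476.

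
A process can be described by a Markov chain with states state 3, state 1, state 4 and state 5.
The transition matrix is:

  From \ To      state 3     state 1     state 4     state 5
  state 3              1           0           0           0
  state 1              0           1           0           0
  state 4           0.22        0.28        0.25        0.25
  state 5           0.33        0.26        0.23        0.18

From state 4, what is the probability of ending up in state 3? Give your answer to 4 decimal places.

Let h(s) be the probability of absorption at state 3 starting from transient state s. Then h(state 3) = 1 and h(state 1) = 0. By first-step analysis:
h(state 4) = 0.22·1 + 0.28·0 + 0.25·h(state 4) + 0.25·h(state 5)
h(state 5) = 0.33·1 + 0.26·0 + 0.23·h(state 4) + 0.18·h(state 5)
Solving: h(state 4) = 0.4716, h(state 5) = 0.5347.
Starting from state 4, the probability is 0.4716.

0.4716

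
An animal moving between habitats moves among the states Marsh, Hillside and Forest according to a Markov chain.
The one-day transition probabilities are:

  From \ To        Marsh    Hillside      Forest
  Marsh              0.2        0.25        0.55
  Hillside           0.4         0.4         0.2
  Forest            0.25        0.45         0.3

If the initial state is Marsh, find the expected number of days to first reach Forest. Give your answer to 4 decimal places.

Let t(s) be the expected number of days to first reach Forest from state s, with t(Forest) = 0. Conditioning on the first day:
t(Marsh) = 1 + 0.2·t(Marsh) + 0.25·t(Hillside)
t(Hillside) = 1 + 0.4·t(Marsh) + 0.4·t(Hillside)
Solving: t(Marsh) = 2.2368, t(Hillside) = 3.1579.
Expected days from Marsh to Forest: 2.2368.

2.2368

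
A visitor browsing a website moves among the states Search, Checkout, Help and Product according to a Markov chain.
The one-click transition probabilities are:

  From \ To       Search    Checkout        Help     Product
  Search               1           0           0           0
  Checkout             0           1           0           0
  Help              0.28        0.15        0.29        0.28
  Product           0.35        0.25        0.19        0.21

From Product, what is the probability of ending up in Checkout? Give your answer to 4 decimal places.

Let h(s) be the probability of absorption at Checkout starting from transient state s. Then h(Checkout) = 1 and h(Search) = 0. By first-step analysis:
h(Help) = 0.28·0 + 0.15·1 + 0.29·h(Help) + 0.28·h(Product)
h(Product) = 0.35·0 + 0.25·1 + 0.19·h(Help) + 0.21·h(Product)
Solving: h(Help) = 0.3713, h(Product) = 0.4058.
Starting from Product, the probability is 0.4058.

0.4058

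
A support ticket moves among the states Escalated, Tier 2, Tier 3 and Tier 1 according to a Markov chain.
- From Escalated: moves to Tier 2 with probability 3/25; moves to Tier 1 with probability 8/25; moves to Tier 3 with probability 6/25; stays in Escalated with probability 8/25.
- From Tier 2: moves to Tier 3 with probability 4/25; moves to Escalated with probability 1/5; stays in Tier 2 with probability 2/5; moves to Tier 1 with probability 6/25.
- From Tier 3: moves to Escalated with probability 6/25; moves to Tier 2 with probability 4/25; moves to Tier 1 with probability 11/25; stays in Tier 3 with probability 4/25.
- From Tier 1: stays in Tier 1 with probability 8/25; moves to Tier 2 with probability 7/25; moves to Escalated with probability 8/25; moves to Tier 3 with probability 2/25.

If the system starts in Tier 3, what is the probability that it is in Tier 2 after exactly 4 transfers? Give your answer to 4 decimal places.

Propagate the distribution vector 4 transfers from Tier 3.
After 0 transfers: (0.0000, 0.0000, 1.0000, 0.0000)
After 1 transfer: (0.2400, 0.1600, 0.1600, 0.4400)
After 2 transfers: (0.2880, 0.2416, 0.1440, 0.3264)
After 3 transfers: (0.2795, 0.2456, 0.1569, 0.3180)
After 4 transfers: (0.2780, 0.2459, 0.1569, 0.3192)
P(in Tier 2 after 4 transfers) = 0.2459

0.2459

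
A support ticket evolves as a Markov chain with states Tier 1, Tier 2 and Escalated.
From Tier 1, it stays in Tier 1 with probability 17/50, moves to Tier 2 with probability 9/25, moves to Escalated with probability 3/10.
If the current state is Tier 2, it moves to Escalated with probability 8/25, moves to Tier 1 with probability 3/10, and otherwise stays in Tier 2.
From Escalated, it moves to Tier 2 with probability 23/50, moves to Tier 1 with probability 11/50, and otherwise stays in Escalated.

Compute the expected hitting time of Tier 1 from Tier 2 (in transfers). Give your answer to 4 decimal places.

3.6443

Let t(s) be the expected number of transfers to first reach Tier 1 from state s, with t(Tier 1) = 0. Conditioning on the first transfer:
t(Tier 2) = 1 + 0.38·t(Tier 2) + 0.32·t(Escalated)
t(Escalated) = 1 + 0.46·t(Tier 2) + 0.32·t(Escalated)
Solving: t(Tier 2) = 3.6443, t(Escalated) = 3.9359.
Expected transfers from Tier 2 to Tier 1: 3.6443.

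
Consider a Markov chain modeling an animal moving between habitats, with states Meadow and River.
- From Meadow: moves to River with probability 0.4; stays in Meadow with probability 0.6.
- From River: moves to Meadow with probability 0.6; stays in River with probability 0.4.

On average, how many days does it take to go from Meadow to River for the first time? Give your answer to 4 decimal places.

Let t(s) be the expected number of days to first reach River from state s, with t(River) = 0. Conditioning on the first day:
t(Meadow) = 1 + 0.6·t(Meadow)
Solving: t(Meadow) = 2.5000.
Expected days from Meadow to River: 2.5000.

2.5000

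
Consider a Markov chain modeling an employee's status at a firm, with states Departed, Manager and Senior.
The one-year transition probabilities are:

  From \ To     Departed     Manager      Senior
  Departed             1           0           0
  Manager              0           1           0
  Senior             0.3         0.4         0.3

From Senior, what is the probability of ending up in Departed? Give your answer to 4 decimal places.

Let h(s) be the probability of absorption at Departed starting from transient state s. Then h(Departed) = 1 and h(Manager) = 0. By first-step analysis:
h(Senior) = 0.3·1 + 0.4·0 + 0.3·h(Senior)
Solving: h(Senior) = 0.4286.
Starting from Senior, the probability is 0.4286.

0.4286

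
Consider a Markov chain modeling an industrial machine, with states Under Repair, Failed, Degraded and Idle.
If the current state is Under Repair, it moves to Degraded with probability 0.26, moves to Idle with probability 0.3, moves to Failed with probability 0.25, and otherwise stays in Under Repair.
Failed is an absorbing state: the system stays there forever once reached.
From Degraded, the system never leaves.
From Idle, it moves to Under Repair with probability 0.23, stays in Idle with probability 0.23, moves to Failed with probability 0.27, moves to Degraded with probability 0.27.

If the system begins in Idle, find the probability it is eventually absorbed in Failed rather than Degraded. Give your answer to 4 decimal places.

0.4979

Let h(s) be the probability of absorption at Failed starting from transient state s. Then h(Failed) = 1 and h(Degraded) = 0. By first-step analysis:
h(Under Repair) = 0.19·h(Under Repair) + 0.25·1 + 0.26·0 + 0.3·h(Idle)
h(Idle) = 0.23·h(Under Repair) + 0.27·1 + 0.27·0 + 0.23·h(Idle)
Solving: h(Under Repair) = 0.4931, h(Idle) = 0.4979.
Starting from Idle, the probability is 0.4979.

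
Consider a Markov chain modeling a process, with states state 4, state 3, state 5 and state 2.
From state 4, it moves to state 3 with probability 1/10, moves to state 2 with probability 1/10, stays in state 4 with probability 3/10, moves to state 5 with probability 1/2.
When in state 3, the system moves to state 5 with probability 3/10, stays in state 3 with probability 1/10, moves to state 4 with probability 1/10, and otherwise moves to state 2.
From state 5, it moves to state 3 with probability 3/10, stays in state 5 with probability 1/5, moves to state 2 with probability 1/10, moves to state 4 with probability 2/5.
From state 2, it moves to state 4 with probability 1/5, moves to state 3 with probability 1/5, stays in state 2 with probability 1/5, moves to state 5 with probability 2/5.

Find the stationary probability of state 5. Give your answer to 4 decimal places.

0.3408

Let the stationary distribution be π with π = πP and π_1 + π_2 + π_3 + π_4 = 1.
π_1 = 0.3·π_1 + 0.1·π_2 + 0.4·π_3 + 0.2·π_4
π_2 = 0.1·π_1 + 0.1·π_2 + 0.3·π_3 + 0.2·π_4
π_3 = 0.5·π_1 + 0.3·π_2 + 0.2·π_3 + 0.4·π_4
Solving with the normalization constraint gives π = (0.2771, 0.1876, 0.3408, 0.1945).
So the stationary probability of state 5 is 0.3408.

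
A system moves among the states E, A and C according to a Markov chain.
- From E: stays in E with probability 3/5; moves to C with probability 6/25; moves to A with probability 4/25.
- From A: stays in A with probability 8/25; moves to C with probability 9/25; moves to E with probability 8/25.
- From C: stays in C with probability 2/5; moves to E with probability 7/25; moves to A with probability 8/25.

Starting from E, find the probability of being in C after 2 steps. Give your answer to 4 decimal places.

0.2976

Sum over the intermediate state after 1 step:
P = P(E→E)·P(E→C) + P(E→A)·P(A→C) + P(E→C)·P(C→C)
  = 0.6×0.24 + 0.16×0.36 + 0.24×0.4
  = 0.1440 + 0.0576 + 0.0960 = 0.2976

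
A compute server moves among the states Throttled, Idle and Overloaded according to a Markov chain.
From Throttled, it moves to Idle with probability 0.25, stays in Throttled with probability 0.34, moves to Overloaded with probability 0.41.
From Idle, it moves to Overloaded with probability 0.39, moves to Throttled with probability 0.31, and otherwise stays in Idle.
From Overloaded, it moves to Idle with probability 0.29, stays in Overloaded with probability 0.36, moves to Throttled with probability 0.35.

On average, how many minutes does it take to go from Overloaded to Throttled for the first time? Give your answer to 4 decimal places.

2.9561

Let t(s) be the expected number of minutes to first reach Throttled from state s, with t(Throttled) = 0. Conditioning on the first minute:
t(Idle) = 1 + 0.3·t(Idle) + 0.39·t(Overloaded)
t(Overloaded) = 1 + 0.29·t(Idle) + 0.36·t(Overloaded)
Solving: t(Idle) = 3.0755, t(Overloaded) = 2.9561.
Expected minutes from Overloaded to Throttled: 2.9561.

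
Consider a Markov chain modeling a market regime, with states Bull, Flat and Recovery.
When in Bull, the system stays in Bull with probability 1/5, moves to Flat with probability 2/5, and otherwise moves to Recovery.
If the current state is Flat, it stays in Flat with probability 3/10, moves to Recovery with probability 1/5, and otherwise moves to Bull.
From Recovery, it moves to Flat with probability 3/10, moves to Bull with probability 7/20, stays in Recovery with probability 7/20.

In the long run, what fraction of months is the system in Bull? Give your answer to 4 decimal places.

Let the stationary distribution be π with π = πP and π_1 + π_2 + π_3 = 1.
π_1 = 0.2·π_1 + 0.5·π_2 + 0.35·π_3
π_2 = 0.4·π_1 + 0.3·π_2 + 0.3·π_3
Solving with the normalization constraint gives π = (0.3480, 0.3348, 0.3172).
So the stationary probability of Bull is 0.3480.

0.3480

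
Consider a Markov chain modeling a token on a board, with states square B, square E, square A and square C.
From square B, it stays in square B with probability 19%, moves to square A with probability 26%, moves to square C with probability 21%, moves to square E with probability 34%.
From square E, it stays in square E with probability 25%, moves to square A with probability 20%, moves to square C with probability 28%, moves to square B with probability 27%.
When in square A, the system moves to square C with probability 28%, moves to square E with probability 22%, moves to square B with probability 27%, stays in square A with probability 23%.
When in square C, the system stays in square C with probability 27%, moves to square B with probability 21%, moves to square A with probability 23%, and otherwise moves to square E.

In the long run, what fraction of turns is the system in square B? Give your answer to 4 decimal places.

0.2355

Let the stationary distribution be π with π = πP and π_1 + π_2 + π_3 + π_4 = 1.
π_1 = 0.19·π_1 + 0.27·π_2 + 0.27·π_3 + 0.21·π_4
π_2 = 0.34·π_1 + 0.25·π_2 + 0.22·π_3 + 0.29·π_4
π_3 = 0.26·π_1 + 0.2·π_2 + 0.23·π_3 + 0.23·π_4
Solving with the normalization constraint gives π = (0.2355, 0.2748, 0.2288, 0.2609).
So the stationary probability of square B is 0.2355.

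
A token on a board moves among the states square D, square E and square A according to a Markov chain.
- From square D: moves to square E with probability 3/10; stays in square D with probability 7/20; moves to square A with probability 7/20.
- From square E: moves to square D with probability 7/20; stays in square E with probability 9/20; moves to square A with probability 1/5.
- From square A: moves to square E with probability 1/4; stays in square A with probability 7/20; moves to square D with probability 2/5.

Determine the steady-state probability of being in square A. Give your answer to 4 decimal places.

0.2997

Let the stationary distribution be π with π = πP and π_1 + π_2 + π_3 = 1.
π_1 = 0.35·π_1 + 0.35·π_2 + 0.4·π_3
π_2 = 0.3·π_1 + 0.45·π_2 + 0.25·π_3
Solving with the normalization constraint gives π = (0.3650, 0.3353, 0.2997).
So the stationary probability of square A is 0.2997.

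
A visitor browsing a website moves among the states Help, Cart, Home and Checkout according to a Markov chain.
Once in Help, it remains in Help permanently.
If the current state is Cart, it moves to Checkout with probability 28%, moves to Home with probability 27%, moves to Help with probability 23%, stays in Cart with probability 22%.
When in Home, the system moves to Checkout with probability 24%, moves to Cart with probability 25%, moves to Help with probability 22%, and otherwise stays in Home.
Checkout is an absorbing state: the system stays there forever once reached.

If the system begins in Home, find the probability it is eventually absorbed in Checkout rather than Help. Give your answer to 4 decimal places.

0.5289

Let h(s) be the probability of absorption at Checkout starting from transient state s. Then h(Checkout) = 1 and h(Help) = 0. By first-step analysis:
h(Cart) = 0.23·0 + 0.22·h(Cart) + 0.27·h(Home) + 0.28·1
h(Home) = 0.22·0 + 0.25·h(Cart) + 0.29·h(Home) + 0.24·1
Solving: h(Cart) = 0.5421, h(Home) = 0.5289.
Starting from Home, the probability is 0.5289.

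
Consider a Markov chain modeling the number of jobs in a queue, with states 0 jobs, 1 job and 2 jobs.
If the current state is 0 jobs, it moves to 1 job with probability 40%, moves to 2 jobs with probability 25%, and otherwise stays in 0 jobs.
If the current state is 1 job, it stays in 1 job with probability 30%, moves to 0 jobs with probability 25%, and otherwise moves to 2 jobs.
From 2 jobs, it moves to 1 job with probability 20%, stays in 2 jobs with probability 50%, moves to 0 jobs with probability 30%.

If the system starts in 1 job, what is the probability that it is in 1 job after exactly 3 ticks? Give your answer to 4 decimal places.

0.2875

Propagate the distribution vector 3 ticks from 1 job.
After 0 ticks: (0.0000, 1.0000, 0.0000)
After 1 tick: (0.2500, 0.3000, 0.4500)
After 2 ticks: (0.2975, 0.2800, 0.4225)
After 3 ticks: (0.3009, 0.2875, 0.4116)
P(in 1 job after 3 ticks) = 0.2875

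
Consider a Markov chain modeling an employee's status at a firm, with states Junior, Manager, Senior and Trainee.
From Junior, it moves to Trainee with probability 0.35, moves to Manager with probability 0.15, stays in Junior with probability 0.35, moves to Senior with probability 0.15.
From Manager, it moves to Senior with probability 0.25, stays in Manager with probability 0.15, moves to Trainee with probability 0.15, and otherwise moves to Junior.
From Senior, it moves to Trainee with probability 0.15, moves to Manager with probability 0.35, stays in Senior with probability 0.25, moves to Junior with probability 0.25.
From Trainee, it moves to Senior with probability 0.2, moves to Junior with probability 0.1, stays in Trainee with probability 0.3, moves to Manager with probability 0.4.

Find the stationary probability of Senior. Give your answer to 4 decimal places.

Let the stationary distribution be π with π = πP and π_1 + π_2 + π_3 + π_4 = 1.
π_1 = 0.35·π_1 + 0.45·π_2 + 0.25·π_3 + 0.1·π_4
π_2 = 0.15·π_1 + 0.15·π_2 + 0.35·π_3 + 0.4·π_4
π_3 = 0.15·π_1 + 0.25·π_2 + 0.25·π_3 + 0.2·π_4
Solving with the normalization constraint gives π = (0.2931, 0.2530, 0.2084, 0.2454).
So the stationary probability of Senior is 0.2084.

0.2084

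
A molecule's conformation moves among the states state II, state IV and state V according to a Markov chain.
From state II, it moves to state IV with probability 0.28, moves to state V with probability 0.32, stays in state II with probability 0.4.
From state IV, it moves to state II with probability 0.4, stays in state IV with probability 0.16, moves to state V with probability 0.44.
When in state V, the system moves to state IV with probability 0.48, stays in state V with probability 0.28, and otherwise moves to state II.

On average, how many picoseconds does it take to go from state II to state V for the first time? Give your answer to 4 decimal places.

Let t(s) be the expected number of picoseconds to first reach state V from state s, with t(state V) = 0. Conditioning on the first picosecond:
t(state II) = 1 + 0.4·t(state II) + 0.28·t(state IV)
t(state IV) = 1 + 0.4·t(state II) + 0.16·t(state IV)
Solving: t(state II) = 2.8571, t(state IV) = 2.5510.
Expected picoseconds from state II to state V: 2.8571.

2.8571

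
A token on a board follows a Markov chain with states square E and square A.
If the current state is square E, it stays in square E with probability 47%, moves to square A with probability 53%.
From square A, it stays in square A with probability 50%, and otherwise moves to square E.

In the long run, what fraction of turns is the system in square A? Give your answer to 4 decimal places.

0.5146

Let the stationary distribution be π with π = πP and π_1 + π_2 = 1.
π_1 = 0.47·π_1 + 0.5·π_2
Solving with the normalization constraint gives π = (0.4854, 0.5146).
So the stationary probability of square A is 0.5146.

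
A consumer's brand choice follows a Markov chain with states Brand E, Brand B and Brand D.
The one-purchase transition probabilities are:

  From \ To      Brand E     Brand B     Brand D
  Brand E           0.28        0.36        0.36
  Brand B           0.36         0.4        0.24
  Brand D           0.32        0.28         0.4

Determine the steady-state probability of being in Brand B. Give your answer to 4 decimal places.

Let the stationary distribution be π with π = πP and π_1 + π_2 + π_3 = 1.
π_1 = 0.28·π_1 + 0.36·π_2 + 0.32·π_3
π_2 = 0.36·π_1 + 0.4·π_2 + 0.28·π_3
Solving with the normalization constraint gives π = (0.3211, 0.3474, 0.3316).
So the stationary probability of Brand B is 0.3474.

0.3474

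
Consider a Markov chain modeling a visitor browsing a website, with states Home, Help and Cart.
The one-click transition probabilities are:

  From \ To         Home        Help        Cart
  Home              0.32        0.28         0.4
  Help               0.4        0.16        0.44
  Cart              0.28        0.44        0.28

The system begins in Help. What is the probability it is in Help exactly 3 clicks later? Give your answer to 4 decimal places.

Propagate the distribution vector 3 clicks from Help.
After 0 clicks: (0.0000, 1.0000, 0.0000)
After 1 click: (0.4000, 0.1600, 0.4400)
After 2 clicks: (0.3152, 0.3312, 0.3536)
After 3 clicks: (0.3324, 0.2968, 0.3708)
P(in Help after 3 clicks) = 0.2968

0.2968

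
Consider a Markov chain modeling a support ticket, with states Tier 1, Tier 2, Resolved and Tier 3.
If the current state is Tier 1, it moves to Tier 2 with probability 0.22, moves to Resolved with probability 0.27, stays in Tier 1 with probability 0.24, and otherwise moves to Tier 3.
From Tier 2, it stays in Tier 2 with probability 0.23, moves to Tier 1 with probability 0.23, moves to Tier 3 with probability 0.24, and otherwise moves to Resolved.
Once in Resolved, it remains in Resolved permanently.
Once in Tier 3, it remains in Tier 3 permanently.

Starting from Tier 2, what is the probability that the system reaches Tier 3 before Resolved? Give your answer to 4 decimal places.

Let h(s) be the probability of absorption at Tier 3 starting from transient state s. Then h(Tier 3) = 1 and h(Resolved) = 0. By first-step analysis:
h(Tier 1) = 0.24·h(Tier 1) + 0.22·h(Tier 2) + 0.27·0 + 0.27·1
h(Tier 2) = 0.23·h(Tier 1) + 0.23·h(Tier 2) + 0.3·0 + 0.24·1
Solving: h(Tier 1) = 0.4877, h(Tier 2) = 0.4574.
Starting from Tier 2, the probability is 0.4574.

0.4574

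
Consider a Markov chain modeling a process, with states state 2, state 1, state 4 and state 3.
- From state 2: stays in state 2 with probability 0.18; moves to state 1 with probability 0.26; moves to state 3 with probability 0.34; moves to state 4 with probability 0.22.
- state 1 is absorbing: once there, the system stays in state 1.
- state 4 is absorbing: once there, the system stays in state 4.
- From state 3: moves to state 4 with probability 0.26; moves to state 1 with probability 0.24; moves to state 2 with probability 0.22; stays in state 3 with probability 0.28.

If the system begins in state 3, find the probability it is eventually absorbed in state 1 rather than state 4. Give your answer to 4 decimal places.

Let h(s) be the probability of absorption at state 1 starting from transient state s. Then h(state 1) = 1 and h(state 4) = 0. By first-step analysis:
h(state 2) = 0.18·h(state 2) + 0.26·1 + 0.22·0 + 0.34·h(state 3)
h(state 3) = 0.22·h(state 2) + 0.24·1 + 0.26·0 + 0.28·h(state 3)
Solving: h(state 2) = 0.5213, h(state 3) = 0.4926.
Starting from state 3, the probability is 0.4926.

0.4926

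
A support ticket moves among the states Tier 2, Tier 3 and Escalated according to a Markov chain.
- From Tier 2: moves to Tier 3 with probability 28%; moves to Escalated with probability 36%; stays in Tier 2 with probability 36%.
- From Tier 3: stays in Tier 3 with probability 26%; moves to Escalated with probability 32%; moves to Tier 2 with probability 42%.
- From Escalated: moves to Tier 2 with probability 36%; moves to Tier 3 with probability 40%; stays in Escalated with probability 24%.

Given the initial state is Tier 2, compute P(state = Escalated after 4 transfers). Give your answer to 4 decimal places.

0.3103

Propagate the distribution vector 4 transfers from Tier 2.
After 0 transfers: (1.0000, 0.0000, 0.0000)
After 1 transfer: (0.3600, 0.2800, 0.3600)
After 2 transfers: (0.3768, 0.3176, 0.3056)
After 3 transfers: (0.3791, 0.3103, 0.3106)
After 4 transfers: (0.3786, 0.3111, 0.3103)
P(in Escalated after 4 transfers) = 0.3103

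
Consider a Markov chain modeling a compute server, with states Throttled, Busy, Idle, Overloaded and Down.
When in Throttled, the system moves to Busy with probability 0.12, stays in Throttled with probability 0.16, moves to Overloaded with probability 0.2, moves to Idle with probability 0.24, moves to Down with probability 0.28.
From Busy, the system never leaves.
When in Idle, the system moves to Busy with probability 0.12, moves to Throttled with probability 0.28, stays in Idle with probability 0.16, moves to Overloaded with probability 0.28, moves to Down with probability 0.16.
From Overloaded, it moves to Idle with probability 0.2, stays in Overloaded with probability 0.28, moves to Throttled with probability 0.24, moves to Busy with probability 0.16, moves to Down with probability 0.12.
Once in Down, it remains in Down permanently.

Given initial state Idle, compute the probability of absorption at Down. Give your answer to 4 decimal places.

Let h(s) be the probability of absorption at Down starting from transient state s. Then h(Down) = 1 and h(Busy) = 0. By first-step analysis:
h(Throttled) = 0.16·h(Throttled) + 0.12·0 + 0.24·h(Idle) + 0.2·h(Overloaded) + 0.28·1
h(Idle) = 0.28·h(Throttled) + 0.12·0 + 0.16·h(Idle) + 0.28·h(Overloaded) + 0.16·1
h(Overloaded) = 0.24·h(Throttled) + 0.16·0 + 0.2·h(Idle) + 0.28·h(Overloaded) + 0.12·1
Solving: h(Throttled) = 0.6260, h(Idle) = 0.5777, h(Overloaded) = 0.5358.
Starting from Idle, the probability is 0.5777.

0.5777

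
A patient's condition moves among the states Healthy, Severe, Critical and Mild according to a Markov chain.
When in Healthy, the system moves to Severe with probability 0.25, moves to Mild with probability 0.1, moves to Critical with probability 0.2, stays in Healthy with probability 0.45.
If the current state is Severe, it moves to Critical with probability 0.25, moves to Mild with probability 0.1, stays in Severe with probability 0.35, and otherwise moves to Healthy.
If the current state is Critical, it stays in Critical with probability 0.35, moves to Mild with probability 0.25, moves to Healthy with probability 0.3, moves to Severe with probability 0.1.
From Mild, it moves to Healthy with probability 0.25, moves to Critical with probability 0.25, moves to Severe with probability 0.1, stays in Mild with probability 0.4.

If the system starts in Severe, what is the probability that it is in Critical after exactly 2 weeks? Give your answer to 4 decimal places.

0.2600

Propagate the distribution vector 2 weeks from Severe.
After 0 weeks: (0.0000, 1.0000, 0.0000, 0.0000)
After 1 week: (0.3000, 0.3500, 0.2500, 0.1000)
After 2 weeks: (0.3400, 0.2325, 0.2600, 0.1675)
P(in Critical after 2 weeks) = 0.2600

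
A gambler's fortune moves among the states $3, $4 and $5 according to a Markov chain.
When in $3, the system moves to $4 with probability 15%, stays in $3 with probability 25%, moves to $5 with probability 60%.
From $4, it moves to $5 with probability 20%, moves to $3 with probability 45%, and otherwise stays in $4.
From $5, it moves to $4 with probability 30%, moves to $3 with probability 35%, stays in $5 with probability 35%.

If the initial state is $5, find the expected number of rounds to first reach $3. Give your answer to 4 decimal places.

Let t(s) be the expected number of rounds to first reach $3 from state s, with t($3) = 0. Conditioning on the first round:
t($4) = 1 + 0.35·t($4) + 0.2·t($5)
t($5) = 1 + 0.3·t($4) + 0.35·t($5)
Solving: t($4) = 2.3448, t($5) = 2.6207.
Expected rounds from $5 to $3: 2.6207.

2.6207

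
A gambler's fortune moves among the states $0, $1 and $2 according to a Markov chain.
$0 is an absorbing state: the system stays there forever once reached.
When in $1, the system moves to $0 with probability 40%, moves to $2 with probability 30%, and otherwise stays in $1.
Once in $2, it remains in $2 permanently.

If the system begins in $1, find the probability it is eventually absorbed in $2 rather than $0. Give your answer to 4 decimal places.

0.4286

Let h(s) be the probability of absorption at $2 starting from transient state s. Then h($2) = 1 and h($0) = 0. By first-step analysis:
h($1) = 0.4·0 + 0.3·h($1) + 0.3·1
Solving: h($1) = 0.4286.
Starting from $1, the probability is 0.4286.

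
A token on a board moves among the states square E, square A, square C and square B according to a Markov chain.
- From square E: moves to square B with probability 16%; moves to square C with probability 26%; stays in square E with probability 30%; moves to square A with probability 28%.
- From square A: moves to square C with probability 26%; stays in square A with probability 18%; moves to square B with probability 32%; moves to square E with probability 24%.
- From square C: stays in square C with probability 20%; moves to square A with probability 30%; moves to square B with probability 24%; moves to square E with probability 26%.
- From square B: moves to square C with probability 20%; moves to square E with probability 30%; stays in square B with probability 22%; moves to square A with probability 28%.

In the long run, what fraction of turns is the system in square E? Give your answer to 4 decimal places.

0.2752

Let the stationary distribution be π with π = πP and π_1 + π_2 + π_3 + π_4 = 1.
π_1 = 0.3·π_1 + 0.24·π_2 + 0.26·π_3 + 0.3·π_4
π_2 = 0.28·π_1 + 0.18·π_2 + 0.3·π_3 + 0.28·π_4
π_3 = 0.26·π_1 + 0.26·π_2 + 0.2·π_3 + 0.2·π_4
Solving with the normalization constraint gives π = (0.2752, 0.2588, 0.2320, 0.2340).
So the stationary probability of square E is 0.2752.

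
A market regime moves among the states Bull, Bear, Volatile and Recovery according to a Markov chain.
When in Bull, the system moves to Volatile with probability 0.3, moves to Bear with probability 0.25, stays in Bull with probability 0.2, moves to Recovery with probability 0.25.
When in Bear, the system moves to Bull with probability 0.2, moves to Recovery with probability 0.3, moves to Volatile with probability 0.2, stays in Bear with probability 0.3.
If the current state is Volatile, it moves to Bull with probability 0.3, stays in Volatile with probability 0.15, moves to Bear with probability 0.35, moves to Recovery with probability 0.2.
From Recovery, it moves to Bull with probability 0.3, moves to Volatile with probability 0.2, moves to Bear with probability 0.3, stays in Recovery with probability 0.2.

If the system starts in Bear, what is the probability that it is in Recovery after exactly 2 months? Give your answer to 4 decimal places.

Propagate the distribution vector 2 months from Bear.
After 0 months: (0.0000, 1.0000, 0.0000, 0.0000)
After 1 month: (0.2000, 0.3000, 0.2000, 0.3000)
After 2 months: (0.2500, 0.3000, 0.2100, 0.2400)
P(in Recovery after 2 months) = 0.2400

0.2400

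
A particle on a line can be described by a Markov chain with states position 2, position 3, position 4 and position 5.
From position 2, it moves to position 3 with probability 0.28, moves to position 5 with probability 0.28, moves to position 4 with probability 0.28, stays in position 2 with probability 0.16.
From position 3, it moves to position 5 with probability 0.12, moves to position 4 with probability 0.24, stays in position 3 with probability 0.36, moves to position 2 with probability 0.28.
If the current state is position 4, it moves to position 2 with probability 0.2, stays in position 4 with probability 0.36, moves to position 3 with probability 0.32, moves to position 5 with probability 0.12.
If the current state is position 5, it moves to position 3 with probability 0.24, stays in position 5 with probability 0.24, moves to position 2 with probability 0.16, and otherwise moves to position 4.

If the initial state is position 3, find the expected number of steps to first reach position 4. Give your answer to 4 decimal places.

Let t(s) be the expected number of steps to first reach position 4 from state s, with t(position 4) = 0. Conditioning on the first step:
t(position 2) = 1 + 0.16·t(position 2) + 0.28·t(position 3) + 0.28·t(position 5)
t(position 3) = 1 + 0.28·t(position 2) + 0.36·t(position 3) + 0.12·t(position 5)
t(position 5) = 1 + 0.16·t(position 2) + 0.24·t(position 3) + 0.24·t(position 5)
Solving: t(position 2) = 3.4949, t(position 3) = 3.6950, t(position 5) = 3.2184.
Expected steps from position 3 to position 4: 3.6950.

3.6950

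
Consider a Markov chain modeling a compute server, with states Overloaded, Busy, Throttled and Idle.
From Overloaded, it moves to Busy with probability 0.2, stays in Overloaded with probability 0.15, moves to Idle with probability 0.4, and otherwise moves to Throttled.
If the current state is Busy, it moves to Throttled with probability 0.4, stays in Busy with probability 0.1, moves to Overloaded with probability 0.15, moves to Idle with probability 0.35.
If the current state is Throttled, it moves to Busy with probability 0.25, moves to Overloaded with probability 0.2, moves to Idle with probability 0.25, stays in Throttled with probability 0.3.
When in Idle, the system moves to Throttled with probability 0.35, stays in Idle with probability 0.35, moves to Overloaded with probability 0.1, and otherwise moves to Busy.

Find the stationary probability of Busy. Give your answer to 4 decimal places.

0.1967

Let the stationary distribution be π with π = πP and π_1 + π_2 + π_3 + π_4 = 1.
π_1 = 0.15·π_1 + 0.15·π_2 + 0.2·π_3 + 0.1·π_4
π_2 = 0.2·π_1 + 0.1·π_2 + 0.25·π_3 + 0.2·π_4
π_3 = 0.25·π_1 + 0.4·π_2 + 0.3·π_3 + 0.35·π_4
Solving with the normalization constraint gives π = (0.1502, 0.1967, 0.3284, 0.3247).
So the stationary probability of Busy is 0.1967.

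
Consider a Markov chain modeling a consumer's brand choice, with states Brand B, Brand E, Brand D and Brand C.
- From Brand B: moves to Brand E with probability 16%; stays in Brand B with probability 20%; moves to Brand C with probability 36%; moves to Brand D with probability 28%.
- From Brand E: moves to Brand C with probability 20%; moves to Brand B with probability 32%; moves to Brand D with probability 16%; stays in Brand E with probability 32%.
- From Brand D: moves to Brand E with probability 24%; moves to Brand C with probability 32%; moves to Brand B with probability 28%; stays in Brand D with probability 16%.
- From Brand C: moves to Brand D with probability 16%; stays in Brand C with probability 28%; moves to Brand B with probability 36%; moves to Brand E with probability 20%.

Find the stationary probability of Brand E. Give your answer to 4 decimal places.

Let the stationary distribution be π with π = πP and π_1 + π_2 + π_3 + π_4 = 1.
π_1 = 0.2·π_1 + 0.32·π_2 + 0.28·π_3 + 0.36·π_4
π_2 = 0.16·π_1 + 0.32·π_2 + 0.24·π_3 + 0.2·π_4
π_3 = 0.28·π_1 + 0.16·π_2 + 0.16·π_3 + 0.16·π_4
Solving with the normalization constraint gives π = (0.2892, 0.2230, 0.1947, 0.2931).
So the stationary probability of Brand E is 0.2230.

0.2230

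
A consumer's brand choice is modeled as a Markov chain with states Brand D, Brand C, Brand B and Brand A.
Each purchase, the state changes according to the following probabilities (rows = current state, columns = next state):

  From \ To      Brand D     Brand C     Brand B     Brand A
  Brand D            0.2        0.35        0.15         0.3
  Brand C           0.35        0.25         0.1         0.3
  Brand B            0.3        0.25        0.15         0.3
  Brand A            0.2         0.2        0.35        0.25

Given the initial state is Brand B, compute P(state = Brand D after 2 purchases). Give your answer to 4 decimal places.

0.2525

Propagate the distribution vector 2 purchases from Brand B.
After 0 purchases: (0.0000, 0.0000, 1.0000, 0.0000)
After 1 purchase: (0.3000, 0.2500, 0.1500, 0.3000)
After 2 purchases: (0.2525, 0.2650, 0.1975, 0.2850)
P(in Brand D after 2 purchases) = 0.2525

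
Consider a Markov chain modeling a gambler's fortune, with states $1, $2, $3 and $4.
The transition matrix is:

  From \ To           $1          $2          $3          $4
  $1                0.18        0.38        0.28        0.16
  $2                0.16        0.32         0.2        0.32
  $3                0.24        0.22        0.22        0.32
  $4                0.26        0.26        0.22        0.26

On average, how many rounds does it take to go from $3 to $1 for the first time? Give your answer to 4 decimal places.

Let t(s) be the expected number of rounds to first reach $1 from state s, with t($1) = 0. Conditioning on the first round:
t($2) = 1 + 0.32·t($2) + 0.2·t($3) + 0.32·t($4)
t($3) = 1 + 0.22·t($2) + 0.22·t($3) + 0.32·t($4)
t($4) = 1 + 0.26·t($2) + 0.22·t($3) + 0.26·t($4)
Solving: t($2) = 4.8307, t($3) = 4.4364, t($4) = 4.3676.
Expected rounds from $3 to $1: 4.4364.

4.4364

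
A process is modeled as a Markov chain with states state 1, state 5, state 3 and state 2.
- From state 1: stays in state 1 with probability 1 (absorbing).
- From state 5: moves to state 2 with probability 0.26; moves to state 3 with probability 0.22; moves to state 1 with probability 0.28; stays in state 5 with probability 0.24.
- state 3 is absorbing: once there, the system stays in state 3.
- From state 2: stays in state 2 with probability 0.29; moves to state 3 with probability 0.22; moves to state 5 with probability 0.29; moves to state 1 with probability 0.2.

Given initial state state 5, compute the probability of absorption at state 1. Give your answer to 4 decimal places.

0.5403

Let h(s) be the probability of absorption at state 1 starting from transient state s. Then h(state 1) = 1 and h(state 3) = 0. By first-step analysis:
h(state 5) = 0.28·1 + 0.24·h(state 5) + 0.22·0 + 0.26·h(state 2)
h(state 2) = 0.2·1 + 0.29·h(state 5) + 0.22·0 + 0.29·h(state 2)
Solving: h(state 5) = 0.5403, h(state 2) = 0.5024.
Starting from state 5, the probability is 0.5403.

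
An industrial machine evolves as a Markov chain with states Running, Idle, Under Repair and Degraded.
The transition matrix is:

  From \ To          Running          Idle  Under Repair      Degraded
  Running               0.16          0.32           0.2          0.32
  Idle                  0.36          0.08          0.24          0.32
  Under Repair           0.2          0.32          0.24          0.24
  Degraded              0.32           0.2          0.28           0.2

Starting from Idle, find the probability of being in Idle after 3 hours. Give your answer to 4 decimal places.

0.2255

Propagate the distribution vector 3 hours from Idle.
After 0 hours: (0.0000, 1.0000, 0.0000, 0.0000)
After 1 hour: (0.3600, 0.0800, 0.2400, 0.3200)
After 2 hours: (0.2368, 0.2624, 0.2384, 0.2624)
After 3 hours: (0.2640, 0.2255, 0.2410, 0.2694)
P(in Idle after 3 hours) = 0.2255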